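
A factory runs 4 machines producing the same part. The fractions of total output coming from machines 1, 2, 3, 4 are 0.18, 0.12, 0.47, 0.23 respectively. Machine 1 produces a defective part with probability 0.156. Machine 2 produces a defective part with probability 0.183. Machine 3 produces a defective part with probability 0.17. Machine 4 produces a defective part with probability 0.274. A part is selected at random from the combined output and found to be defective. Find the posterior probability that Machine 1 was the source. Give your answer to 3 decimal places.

Tabulate prior·likelihood by source: [1] prior 0.18, lik 0.156, product 0.02808; [2] prior 0.12, lik 0.183, product 0.02196; [3] prior 0.47, lik 0.17, product 0.07990; [4] prior 0.23, lik 0.274, product 0.06302.
Normalizing constant = 0.19296; the posterior for Machine 1 is its product over the sum, 0.02808/0.19296 = 0.146.

Posterior probability ≈ 0.146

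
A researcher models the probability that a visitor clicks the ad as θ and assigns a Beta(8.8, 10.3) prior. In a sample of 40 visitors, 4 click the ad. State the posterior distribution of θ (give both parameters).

Posterior: Beta(12.8, 46.3)

The binomial likelihood is conjugate to the Beta prior: with 4 successes and 36 failures, the posterior is Beta(8.8+4, 10.3+36) = Beta(12.8, 46.3).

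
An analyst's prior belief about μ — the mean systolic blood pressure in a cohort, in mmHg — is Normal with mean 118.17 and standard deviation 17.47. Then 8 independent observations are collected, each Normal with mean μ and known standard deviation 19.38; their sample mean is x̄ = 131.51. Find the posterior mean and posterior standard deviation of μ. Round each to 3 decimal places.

With known σ, the Normal prior is conjugate. Weight on the data is w = (n/σ²)/(n/σ² + 1/τ₀²) = 0.0213001/(0.0213001+0.00327653) = 0.86668.
Posterior mean = w·x̄ + (1−w)·μ₀ = 0.86668·131.51 + 0.13332·118.17 = 129.732. Posterior variance = 1/(0.0213001+0.00327653) = 40.6890, so SD = 6.379.

Posterior mean ≈ 129.732; posterior SD ≈ 6.379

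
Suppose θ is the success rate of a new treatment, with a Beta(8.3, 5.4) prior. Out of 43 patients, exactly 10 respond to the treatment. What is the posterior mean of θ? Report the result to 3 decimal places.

Observing 10 successes and 33 failures updates Beta(8.3, 5.4) by adding the success and failure counts to the two shape parameters: α = 8.3+10 = 18.3, β = 5.4+33 = 38.4.
Posterior mean = α/(α+β) = 18.3/56.7 = 0.323.

Posterior mean ≈ 0.323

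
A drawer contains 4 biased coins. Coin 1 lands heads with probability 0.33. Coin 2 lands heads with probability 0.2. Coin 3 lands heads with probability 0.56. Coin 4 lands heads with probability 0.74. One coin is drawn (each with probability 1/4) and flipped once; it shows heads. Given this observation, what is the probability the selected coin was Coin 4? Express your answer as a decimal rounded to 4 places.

Posterior probability ≈ 0.4044

P(heads|C1) = 0.33; P(heads|C2) = 0.2; P(heads|C3) = 0.56; P(heads|C4) = 0.74.
Prior × likelihood for each source: 0.25·0.33=0.08250, 0.25·0.2=0.05000, 0.25·0.56=0.1400, 0.25·0.74=0.1850. Summing gives P(heads) = 0.45750.
P(Coin 4 | heads) = 0.1850 / 0.45750 = 0.4044.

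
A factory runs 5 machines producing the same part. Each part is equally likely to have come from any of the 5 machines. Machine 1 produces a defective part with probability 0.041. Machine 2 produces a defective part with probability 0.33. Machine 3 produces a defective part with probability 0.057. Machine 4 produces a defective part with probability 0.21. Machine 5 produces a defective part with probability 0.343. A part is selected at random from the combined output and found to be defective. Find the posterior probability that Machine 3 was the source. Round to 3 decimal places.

P(defective|M1) = 0.041; P(defective|M2) = 0.33; P(defective|M3) = 0.057; P(defective|M4) = 0.21; P(defective|M5) = 0.343.
Prior × likelihood for each source: 0.2·0.041=0.008200, 0.2·0.33=0.06600, 0.2·0.057=0.01140, 0.2·0.21=0.04200, 0.2·0.343=0.06860. Summing gives P(defective) = 0.19620.
P(Machine 3 | defective) = 0.01140 / 0.19620 = 0.058.

Posterior probability ≈ 0.058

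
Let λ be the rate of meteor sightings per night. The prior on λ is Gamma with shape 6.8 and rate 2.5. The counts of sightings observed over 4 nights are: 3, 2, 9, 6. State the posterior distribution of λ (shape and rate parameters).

Total count ∑xᵢ = 20 over n = 4 nights.
Gamma is conjugate to the Poisson likelihood: posterior is Gamma(shape = 6.8+20 = 26.8, rate = 2.5+4 = 6.5).

Posterior: Gamma(shape=26.8, rate=6.5)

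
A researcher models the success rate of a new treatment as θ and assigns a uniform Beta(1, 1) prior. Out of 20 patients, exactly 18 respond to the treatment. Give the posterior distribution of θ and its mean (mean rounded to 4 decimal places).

Posterior: Beta(19, 3); mean ≈ 0.8636

Observing 18 successes and 2 failures updates Beta(1, 1) by adding the success and failure counts to the two shape parameters: α = 1+18 = 19, β = 1+2 = 3.
Posterior mean = α/(α+β) = 19/22 = 0.8636.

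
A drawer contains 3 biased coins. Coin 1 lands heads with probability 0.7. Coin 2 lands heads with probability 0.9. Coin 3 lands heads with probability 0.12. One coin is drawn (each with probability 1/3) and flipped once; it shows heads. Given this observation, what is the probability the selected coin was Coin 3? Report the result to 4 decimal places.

P(heads|C1) = 0.7; P(heads|C2) = 0.9; P(heads|C3) = 0.12.
Prior × likelihood for each source: 0.333333·0.7=0.2333, 0.333333·0.9=0.3000, 0.333333·0.12=0.04000. Summing gives P(heads) = 0.57333.
P(Coin 3 | heads) = 0.04000 / 0.57333 = 0.0698.

Posterior probability ≈ 0.0698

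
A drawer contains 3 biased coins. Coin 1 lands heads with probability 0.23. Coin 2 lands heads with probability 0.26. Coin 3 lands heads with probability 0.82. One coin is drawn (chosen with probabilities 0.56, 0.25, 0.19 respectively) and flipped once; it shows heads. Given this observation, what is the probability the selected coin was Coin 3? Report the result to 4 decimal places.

P(heads|C1) = 0.23; P(heads|C2) = 0.26; P(heads|C3) = 0.82.
Prior × likelihood for each source: 0.56·0.23=0.1288, 0.25·0.26=0.06500, 0.19·0.82=0.1558. Summing gives P(heads) = 0.34960.
P(Coin 3 | heads) = 0.1558 / 0.34960 = 0.4457.

Posterior probability ≈ 0.4457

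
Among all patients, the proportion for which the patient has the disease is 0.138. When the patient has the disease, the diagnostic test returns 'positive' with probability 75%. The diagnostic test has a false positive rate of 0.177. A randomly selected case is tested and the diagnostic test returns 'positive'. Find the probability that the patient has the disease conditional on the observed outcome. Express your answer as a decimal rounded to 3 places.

Let H be the event that the patient has the disease. P(H) = 0.138, so P(¬H) = 0.862. With E the 'positive' result, P(E|H) = 0.75 and P(E|¬H) = 0.177.
P(E) = 0.75·0.138 + 0.177·0.862 = 0.10350 + 0.15257 = 0.25607.
By Bayes' theorem, P(H|E) = 0.10350 / 0.25607 = 0.404.

P(H | E) ≈ 0.404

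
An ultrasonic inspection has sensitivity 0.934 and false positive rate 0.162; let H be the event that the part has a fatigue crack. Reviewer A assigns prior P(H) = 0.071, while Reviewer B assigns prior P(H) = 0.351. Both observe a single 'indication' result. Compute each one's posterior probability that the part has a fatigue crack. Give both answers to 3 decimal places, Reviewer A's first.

P('+'|H) = 0.934, P('+'|¬H) = 0.162.
Reviewer A: numerator 0.934·0.071 = 0.066314; evidence = 0.066314+0.162·0.929 = 0.21681; posterior = 0.306.
Reviewer B: numerator 0.934·0.351 = 0.32783; evidence = 0.32783+0.162·0.649 = 0.43297; posterior = 0.757.

Reviewer A: 0.306; Reviewer B: 0.757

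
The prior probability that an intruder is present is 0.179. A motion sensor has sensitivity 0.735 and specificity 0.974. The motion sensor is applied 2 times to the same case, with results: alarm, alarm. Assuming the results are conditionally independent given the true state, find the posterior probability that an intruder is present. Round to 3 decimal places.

Posterior P(H) ≈ 0.994

With H the event that an intruder is present, the joint likelihood of the observed sequence is P(data|H) = 0.735·0.735 = 0.54022 and P(data|¬H) = 0.026·0.026 = 0.00067600.
Bayes: P(H|data) = 0.179·0.54022 / (0.179·0.54022 + 0.821·0.00067600) = 0.096700/0.097255 = 0.9943.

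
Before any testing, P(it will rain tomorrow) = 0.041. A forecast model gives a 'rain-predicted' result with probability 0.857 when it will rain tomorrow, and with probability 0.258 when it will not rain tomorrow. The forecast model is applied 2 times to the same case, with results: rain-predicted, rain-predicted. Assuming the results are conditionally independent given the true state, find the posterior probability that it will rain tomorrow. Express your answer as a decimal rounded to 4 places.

Posterior P(H) ≈ 0.3205

With H the event that it will rain tomorrow, the joint likelihood of the observed sequence is P(data|H) = 0.857·0.857 = 0.73445 and P(data|¬H) = 0.258·0.258 = 0.066564.
Bayes: P(H|data) = 0.041·0.73445 / (0.041·0.73445 + 0.959·0.066564) = 0.030112/0.093947 = 0.3205.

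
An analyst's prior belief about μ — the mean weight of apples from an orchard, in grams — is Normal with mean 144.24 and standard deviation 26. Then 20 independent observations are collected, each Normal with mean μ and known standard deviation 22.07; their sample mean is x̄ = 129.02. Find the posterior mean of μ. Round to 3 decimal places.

With known σ, the Normal prior is conjugate. Weight on the data is w = (n/σ²)/(n/σ² + 1/τ₀²) = 0.0410606/(0.0410606+0.00147929) = 0.96523.
Posterior mean = w·x̄ + (1−w)·μ₀ = 0.96523·129.02 + 0.034774·144.24 = 129.549.

Posterior mean ≈ 129.549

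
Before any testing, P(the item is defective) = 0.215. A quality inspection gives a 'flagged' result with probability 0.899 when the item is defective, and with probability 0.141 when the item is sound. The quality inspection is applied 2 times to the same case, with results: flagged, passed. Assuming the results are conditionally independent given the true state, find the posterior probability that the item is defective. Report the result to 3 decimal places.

Posterior P(H) ≈ 0.170

Let H be the event that the item is defective; start with P(H) = 0.215. P('flagged'|H) = 0.899, P('flagged'|¬H) = 0.141.
Update on result 1 ('flagged'): P(H) ← 0.899·0.2150 / (0.899·0.2150 + 0.141·0.7850) = 0.19329/0.30397 = 0.6359.
Update on result 2 ('passed'): P(H) ← 0.101·0.6359 / (0.101·0.6359 + 0.859·0.3641) = 0.064223/0.37701 = 0.1703.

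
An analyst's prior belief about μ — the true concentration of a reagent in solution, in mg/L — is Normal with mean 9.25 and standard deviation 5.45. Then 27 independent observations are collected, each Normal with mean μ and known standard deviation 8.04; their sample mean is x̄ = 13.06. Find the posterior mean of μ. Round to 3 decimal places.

Posterior mean ≈ 12.776

With known σ, the Normal prior is conjugate. Weight on the data is w = (n/σ²)/(n/σ² + 1/τ₀²) = 0.417688/(0.417688+0.0336672) = 0.92541.
Posterior mean = w·x̄ + (1−w)·μ₀ = 0.92541·13.06 + 0.074591·9.25 = 12.776.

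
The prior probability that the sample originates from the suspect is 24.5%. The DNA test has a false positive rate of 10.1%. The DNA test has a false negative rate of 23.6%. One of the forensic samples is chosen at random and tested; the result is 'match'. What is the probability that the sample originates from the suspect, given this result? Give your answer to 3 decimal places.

Write H for 'the sample originates from the suspect'. Prior odds H:¬H = 0.245/0.755 = 0.32450. For the 'match' outcome, the likelihood ratio is 0.764/0.101 = 7.5644.
Posterior odds = 0.32450 × 7.5644 = 2.4547, so P(H|E) = 2.4547/(1+2.4547) = 0.711.

P(H | E) ≈ 0.711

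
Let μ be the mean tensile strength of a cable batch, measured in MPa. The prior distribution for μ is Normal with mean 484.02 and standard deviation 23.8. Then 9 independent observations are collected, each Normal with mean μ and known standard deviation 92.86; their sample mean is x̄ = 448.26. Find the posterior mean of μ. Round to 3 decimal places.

Posterior mean ≈ 470.734

Prior precision 1/τ₀² = 1/23.8² = 0.00176541; data precision n/σ² = 9/92.86² = 0.00104372.
Posterior precision = 0.00176541 + 0.00104372 = 0.00280913.
Posterior mean = (0.00176541·484.02 + 0.00104372·448.26) / 0.00280913 = 470.734.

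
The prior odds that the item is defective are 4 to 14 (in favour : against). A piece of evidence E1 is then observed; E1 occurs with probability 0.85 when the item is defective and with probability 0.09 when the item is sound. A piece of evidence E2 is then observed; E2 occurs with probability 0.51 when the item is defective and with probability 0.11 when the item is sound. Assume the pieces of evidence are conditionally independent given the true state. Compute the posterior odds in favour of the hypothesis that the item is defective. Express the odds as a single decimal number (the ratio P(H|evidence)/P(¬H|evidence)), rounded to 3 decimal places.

Prior odds = 4/14 = 0.28571.
Likelihood ratio for E1 = 0.85/0.09 = 9.4444.
Likelihood ratio for E2 = 0.51/0.11 = 4.6364.
Posterior odds = prior odds × LR₁ × LR₂ = 12.511.

Posterior odds ≈ 12.511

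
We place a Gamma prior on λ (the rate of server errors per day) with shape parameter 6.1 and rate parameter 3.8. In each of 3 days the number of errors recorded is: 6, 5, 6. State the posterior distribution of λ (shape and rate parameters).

Posterior: Gamma(shape=23.1, rate=6.8)

The Poisson likelihood adds the total count to the shape and the number of exposure periods to the rate. Here ∑xᵢ = 17 and n = 3, so shape 6.1→23.1 and rate 3.8→6.8.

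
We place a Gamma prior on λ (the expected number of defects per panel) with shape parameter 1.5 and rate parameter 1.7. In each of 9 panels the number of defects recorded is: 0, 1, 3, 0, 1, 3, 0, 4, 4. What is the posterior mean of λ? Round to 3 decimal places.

Total count ∑xᵢ = 16 over n = 9 panels.
Gamma is conjugate to the Poisson likelihood: posterior is Gamma(shape = 1.5+16 = 17.5, rate = 1.7+9 = 10.7).
Posterior mean = shape/rate = 17.5/10.7 = 1.636.

Posterior mean ≈ 1.636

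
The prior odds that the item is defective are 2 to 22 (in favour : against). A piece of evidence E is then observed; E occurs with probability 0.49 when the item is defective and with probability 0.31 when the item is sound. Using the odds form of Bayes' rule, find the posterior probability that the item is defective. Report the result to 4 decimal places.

Posterior probability ≈ 0.1256

Prior odds = 2/22 = 0.090909. In log-odds, ln(0.090909) = -2.3979.
Add log likelihood ratio: ln(1.5806) = 0.45783.
Posterior log-odds = -1.9401, so posterior odds = exp(-1.9401) = 0.14370. Converting, P(H|E) = 0.14370/1.1437 = 0.1256.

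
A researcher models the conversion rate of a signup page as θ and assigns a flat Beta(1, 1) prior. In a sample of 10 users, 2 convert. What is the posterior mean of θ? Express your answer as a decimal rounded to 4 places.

Observing 2 successes and 8 failures updates Beta(1, 1) by adding the success and failure counts to the two shape parameters: α = 1+2 = 3, β = 1+8 = 9.
E[θ | data] = 3/(3+9) = 0.2500.

Posterior mean ≈ 0.2500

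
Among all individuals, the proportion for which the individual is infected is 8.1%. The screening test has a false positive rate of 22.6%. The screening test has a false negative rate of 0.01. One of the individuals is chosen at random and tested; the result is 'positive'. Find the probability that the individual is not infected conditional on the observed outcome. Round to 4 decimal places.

P(¬H | E) ≈ 0.7215

Write H for 'the individual is infected'. Prior odds H:¬H = 0.081/0.919 = 0.088139. For the 'positive' outcome, the likelihood ratio is 0.99/0.226 = 4.3805.
Posterior odds = 0.088139 × 4.3805 = 0.38610, so P(H|E) = 0.38610/(1+0.38610) = 0.2785. Then P(¬H|E) = 1 − 0.2785 = 0.7215.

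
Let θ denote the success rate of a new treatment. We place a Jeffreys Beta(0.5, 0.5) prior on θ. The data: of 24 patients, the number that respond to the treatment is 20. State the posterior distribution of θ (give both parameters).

Observing 20 successes and 4 failures updates Beta(0.5, 0.5) by adding the success and failure counts to the two shape parameters: α = 0.5+20 = 20.5, β = 0.5+4 = 4.5.

Posterior: Beta(20.5, 4.5)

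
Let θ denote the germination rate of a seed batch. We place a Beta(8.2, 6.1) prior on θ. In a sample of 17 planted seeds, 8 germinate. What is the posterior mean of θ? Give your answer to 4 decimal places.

Observing 8 successes and 9 failures updates Beta(8.2, 6.1) by adding the success and failure counts to the two shape parameters: α = 8.2+8 = 16.2, β = 6.1+9 = 15.1.
Posterior mean = α/(α+β) = 16.2/31.3 = 0.5176.

Posterior mean ≈ 0.5176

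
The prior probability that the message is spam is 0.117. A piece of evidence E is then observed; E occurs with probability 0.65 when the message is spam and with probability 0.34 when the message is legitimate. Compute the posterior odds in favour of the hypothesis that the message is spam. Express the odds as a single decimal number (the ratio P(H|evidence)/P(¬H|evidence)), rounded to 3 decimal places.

Posterior odds ≈ 0.253

Prior odds = 0.117/(1−0.117) = 0.13250. In log-odds, ln(0.13250) = -2.0212.
Add log likelihood ratio: ln(1.9118) = 0.64803.
Posterior log-odds = -1.3731, so posterior odds = exp(-1.3731) = 0.25331.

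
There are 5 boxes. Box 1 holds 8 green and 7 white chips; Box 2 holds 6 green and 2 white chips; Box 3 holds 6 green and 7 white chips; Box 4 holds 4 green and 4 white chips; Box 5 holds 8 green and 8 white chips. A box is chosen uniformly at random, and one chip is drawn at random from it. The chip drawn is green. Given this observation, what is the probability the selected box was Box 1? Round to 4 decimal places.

Tabulate prior·likelihood by source: [1] prior 0.2, lik 0.5333, product 0.1067; [2] prior 0.2, lik 0.75, product 0.1500; [3] prior 0.2, lik 0.4615, product 0.09231; [4] prior 0.2, lik 0.5, product 0.1000; [5] prior 0.2, lik 0.5, product 0.1000.
Normalizing constant = 0.54897; the posterior for Box 1 is its product over the sum, 0.1067/0.54897 = 0.1943.

Posterior probability ≈ 0.1943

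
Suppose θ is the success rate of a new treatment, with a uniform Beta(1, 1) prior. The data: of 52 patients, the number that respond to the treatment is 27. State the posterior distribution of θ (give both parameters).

The binomial likelihood is conjugate to the Beta prior: with 27 successes and 25 failures, the posterior is Beta(1+27, 1+25) = Beta(28, 26).

Posterior: Beta(28, 26)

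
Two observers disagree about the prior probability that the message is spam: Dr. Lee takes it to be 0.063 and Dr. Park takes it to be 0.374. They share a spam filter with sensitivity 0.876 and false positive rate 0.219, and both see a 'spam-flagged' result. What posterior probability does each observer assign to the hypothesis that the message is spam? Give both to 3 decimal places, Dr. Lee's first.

Dr. Lee: 0.212; Dr. Park: 0.705

P('+'|H) = 0.876, P('+'|¬H) = 0.219.
Dr. Lee: numerator 0.876·0.063 = 0.055188; evidence = 0.055188+0.219·0.937 = 0.26039; posterior = 0.212.
Dr. Park: numerator 0.876·0.374 = 0.32762; evidence = 0.32762+0.219·0.626 = 0.46472; posterior = 0.705.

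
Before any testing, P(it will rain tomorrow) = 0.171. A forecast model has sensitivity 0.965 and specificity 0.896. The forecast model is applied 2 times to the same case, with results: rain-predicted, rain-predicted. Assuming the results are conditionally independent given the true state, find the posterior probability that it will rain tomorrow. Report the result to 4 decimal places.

Posterior P(H) ≈ 0.9467

Let H be the event that it will rain tomorrow; start with P(H) = 0.171. P('rain-predicted'|H) = 0.965, P('rain-predicted'|¬H) = 0.104.
Update on result 1 ('rain-predicted'): P(H) ← 0.965·0.1710 / (0.965·0.1710 + 0.104·0.8290) = 0.16501/0.25123 = 0.6568.
Update on result 2 ('rain-predicted'): P(H) ← 0.965·0.6568 / (0.965·0.6568 + 0.104·0.3432) = 0.63384/0.66953 = 0.9467.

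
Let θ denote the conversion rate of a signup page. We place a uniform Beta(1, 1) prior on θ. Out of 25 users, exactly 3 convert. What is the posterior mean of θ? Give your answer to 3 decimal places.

Observing 3 successes and 22 failures updates Beta(1, 1) by adding the success and failure counts to the two shape parameters: α = 1+3 = 4, β = 1+22 = 23.
E[θ | data] = 4/(4+23) = 0.148.

Posterior mean ≈ 0.148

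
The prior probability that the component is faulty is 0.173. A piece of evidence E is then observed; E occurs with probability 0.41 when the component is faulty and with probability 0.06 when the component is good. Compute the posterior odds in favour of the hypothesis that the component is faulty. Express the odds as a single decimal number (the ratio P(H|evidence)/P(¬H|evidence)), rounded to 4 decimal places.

Posterior odds ≈ 1.4295

Prior odds = 0.173/(1−0.173) = 0.20919. In log-odds, ln(0.20919) = -1.5645.
Add log likelihood ratio: ln(6.8333) = 1.9218.
Posterior log-odds = 0.35730, so posterior odds = exp(0.35730) = 1.4295.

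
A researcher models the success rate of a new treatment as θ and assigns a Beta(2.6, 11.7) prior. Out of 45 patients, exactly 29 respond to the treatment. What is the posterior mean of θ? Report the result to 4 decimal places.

Observing 29 successes and 16 failures updates Beta(2.6, 11.7) by adding the success and failure counts to the two shape parameters: α = 2.6+29 = 31.6, β = 11.7+16 = 27.7.
Posterior mean = α/(α+β) = 31.6/59.3 = 0.5329.

Posterior mean ≈ 0.5329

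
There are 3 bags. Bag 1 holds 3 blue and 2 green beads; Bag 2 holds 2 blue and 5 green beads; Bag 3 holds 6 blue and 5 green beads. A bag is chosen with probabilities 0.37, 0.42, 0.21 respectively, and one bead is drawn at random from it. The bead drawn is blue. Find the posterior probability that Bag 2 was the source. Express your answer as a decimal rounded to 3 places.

Posterior probability ≈ 0.263

Tabulate prior·likelihood by source: [1] prior 0.37, lik 0.6, product 0.2220; [2] prior 0.42, lik 0.2857, product 0.1200; [3] prior 0.21, lik 0.5455, product 0.1145.
Normalizing constant = 0.45655; the posterior for Bag 2 is its product over the sum, 0.1200/0.45655 = 0.263.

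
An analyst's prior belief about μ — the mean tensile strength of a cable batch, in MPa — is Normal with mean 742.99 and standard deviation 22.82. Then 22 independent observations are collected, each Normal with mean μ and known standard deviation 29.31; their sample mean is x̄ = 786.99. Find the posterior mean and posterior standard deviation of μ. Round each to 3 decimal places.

Prior precision 1/τ₀² = 1/22.82² = 0.00192030; data precision n/σ² = 22/29.31² = 0.0256089.
Posterior precision = 0.00192030 + 0.0256089 = 0.0275292, giving posterior SD = 1/√0.0275292 = 6.027.
Posterior mean = (0.00192030·742.99 + 0.0256089·786.99) / 0.0275292 = 783.921.

Posterior mean ≈ 783.921; posterior SD ≈ 6.027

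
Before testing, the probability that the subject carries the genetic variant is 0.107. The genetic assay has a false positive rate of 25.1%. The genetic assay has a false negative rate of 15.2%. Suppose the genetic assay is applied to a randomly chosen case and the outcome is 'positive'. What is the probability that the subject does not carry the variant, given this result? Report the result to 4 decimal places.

P(¬H | E) ≈ 0.7118

Let H be the event that the subject carries the genetic variant. P(H) = 0.107, so P(¬H) = 0.893. With E the 'positive' result, P(E|H) = 0.848 and P(E|¬H) = 0.251.
P(E) = 0.848·0.107 + 0.251·0.893 = 0.090736 + 0.22414 = 0.31488.
By Bayes' theorem, P(H|E) = 0.090736 / 0.31488 = 0.2882. Hence P(¬H|E) = 1 − 0.2882 = 0.7118.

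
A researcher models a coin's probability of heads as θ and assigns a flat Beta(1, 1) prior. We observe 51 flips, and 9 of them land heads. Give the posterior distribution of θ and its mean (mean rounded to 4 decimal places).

Posterior: Beta(10, 43); mean ≈ 0.1887

The binomial likelihood is conjugate to the Beta prior: with 9 successes and 42 failures, the posterior is Beta(1+9, 1+42) = Beta(10, 43).
E[θ | data] = 10/(10+43) = 0.1887.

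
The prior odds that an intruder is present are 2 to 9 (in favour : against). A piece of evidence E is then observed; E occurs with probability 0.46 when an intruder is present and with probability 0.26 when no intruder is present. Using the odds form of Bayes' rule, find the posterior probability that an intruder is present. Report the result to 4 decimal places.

Prior odds = 2/9 = 0.22222.
Likelihood ratio for E = 0.46/0.26 = 1.7692.
Posterior odds = prior odds × LR = 0.39316.
Posterior probability = odds/(1+odds) = 0.39316/1.3932 = 0.2822.

Posterior probability ≈ 0.2822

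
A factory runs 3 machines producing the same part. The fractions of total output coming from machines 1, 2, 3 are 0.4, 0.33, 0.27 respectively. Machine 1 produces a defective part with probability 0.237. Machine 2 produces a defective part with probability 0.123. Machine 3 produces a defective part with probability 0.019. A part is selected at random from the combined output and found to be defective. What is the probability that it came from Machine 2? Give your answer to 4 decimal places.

Tabulate prior·likelihood by source: [1] prior 0.4, lik 0.237, product 0.09480; [2] prior 0.33, lik 0.123, product 0.04059; [3] prior 0.27, lik 0.019, product 0.005130.
Normalizing constant = 0.14052; the posterior for Machine 2 is its product over the sum, 0.04059/0.14052 = 0.2889.

Posterior probability ≈ 0.2889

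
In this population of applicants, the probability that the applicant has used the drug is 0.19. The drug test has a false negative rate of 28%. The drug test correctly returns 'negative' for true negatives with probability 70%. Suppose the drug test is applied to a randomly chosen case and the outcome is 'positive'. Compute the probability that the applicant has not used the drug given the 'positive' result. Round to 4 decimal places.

Write H for 'the applicant has used the drug'. Prior odds H:¬H = 0.19/0.81 = 0.23457. For the 'positive' outcome, the likelihood ratio is 0.72/0.3 = 2.4000.
Posterior odds = 0.23457 × 2.4000 = 0.56296, so P(H|E) = 0.56296/(1+0.56296) = 0.3602. Then P(¬H|E) = 1 − 0.3602 = 0.6398.

P(¬H | E) ≈ 0.6398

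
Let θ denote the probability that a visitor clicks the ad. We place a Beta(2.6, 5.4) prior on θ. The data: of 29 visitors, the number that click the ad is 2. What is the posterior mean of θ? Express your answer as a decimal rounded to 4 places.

Observing 2 successes and 27 failures updates Beta(2.6, 5.4) by adding the success and failure counts to the two shape parameters: α = 2.6+2 = 4.6, β = 5.4+27 = 32.4.
Posterior mean = α/(α+β) = 4.6/37 = 0.1243.

Posterior mean ≈ 0.1243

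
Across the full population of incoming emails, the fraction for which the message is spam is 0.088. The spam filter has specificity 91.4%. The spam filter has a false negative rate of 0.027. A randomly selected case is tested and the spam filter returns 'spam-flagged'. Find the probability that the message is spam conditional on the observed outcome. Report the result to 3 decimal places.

P(H | E) ≈ 0.522

Let H be the event that the message is spam. P(H) = 0.088, so P(¬H) = 0.912. With E the 'spam-flagged' result, P(E|H) = 0.973 and P(E|¬H) = 0.086.
P(E) = 0.973·0.088 + 0.086·0.912 = 0.085624 + 0.078432 = 0.16406.
By Bayes' theorem, P(H|E) = 0.085624 / 0.16406 = 0.522.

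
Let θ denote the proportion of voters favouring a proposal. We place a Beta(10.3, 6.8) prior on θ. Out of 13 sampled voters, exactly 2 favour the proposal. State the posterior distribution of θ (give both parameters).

Posterior: Beta(12.3, 17.8)

The binomial likelihood is conjugate to the Beta prior: with 2 successes and 11 failures, the posterior is Beta(10.3+2, 6.8+11) = Beta(12.3, 17.8).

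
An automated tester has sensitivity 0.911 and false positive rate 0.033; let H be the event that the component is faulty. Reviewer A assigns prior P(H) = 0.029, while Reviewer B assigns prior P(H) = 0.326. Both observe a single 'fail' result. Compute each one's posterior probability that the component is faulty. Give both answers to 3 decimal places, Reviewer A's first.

Reviewer A: 0.452; Reviewer B: 0.930

P('+'|H) = 0.911, P('+'|¬H) = 0.033.
Reviewer A: numerator 0.911·0.029 = 0.026419; evidence = 0.026419+0.033·0.971 = 0.058462; posterior = 0.452.
Reviewer B: numerator 0.911·0.326 = 0.29699; evidence = 0.29699+0.033·0.674 = 0.31923; posterior = 0.930.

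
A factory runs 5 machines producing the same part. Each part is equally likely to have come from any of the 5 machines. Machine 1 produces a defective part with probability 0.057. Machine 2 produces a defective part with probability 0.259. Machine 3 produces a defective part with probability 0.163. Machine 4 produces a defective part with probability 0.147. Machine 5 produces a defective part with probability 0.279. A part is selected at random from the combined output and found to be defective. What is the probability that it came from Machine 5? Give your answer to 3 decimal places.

Posterior probability ≈ 0.308

Tabulate prior·likelihood by source: [1] prior 0.2, lik 0.057, product 0.01140; [2] prior 0.2, lik 0.259, product 0.05180; [3] prior 0.2, lik 0.163, product 0.03260; [4] prior 0.2, lik 0.147, product 0.02940; [5] prior 0.2, lik 0.279, product 0.05580.
Normalizing constant = 0.18100; the posterior for Machine 5 is its product over the sum, 0.05580/0.18100 = 0.308.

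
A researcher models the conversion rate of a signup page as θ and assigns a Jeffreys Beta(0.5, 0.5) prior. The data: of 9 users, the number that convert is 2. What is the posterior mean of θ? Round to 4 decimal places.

The binomial likelihood is conjugate to the Beta prior: with 2 successes and 7 failures, the posterior is Beta(0.5+2, 0.5+7) = Beta(2.5, 7.5).
E[θ | data] = 2.5/(2.5+7.5) = 0.2500.

Posterior mean ≈ 0.2500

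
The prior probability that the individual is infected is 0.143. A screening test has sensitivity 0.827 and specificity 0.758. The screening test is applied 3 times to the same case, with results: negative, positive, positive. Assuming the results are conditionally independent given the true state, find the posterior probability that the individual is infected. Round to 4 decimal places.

Posterior P(H) ≈ 0.3078

With H the event that the individual is infected, the joint likelihood of the observed sequence is P(data|H) = 0.173·0.827·0.827 = 0.11832 and P(data|¬H) = 0.758·0.242·0.242 = 0.044392.
Bayes: P(H|data) = 0.143·0.11832 / (0.143·0.11832 + 0.857·0.044392) = 0.016920/0.054963 = 0.3078.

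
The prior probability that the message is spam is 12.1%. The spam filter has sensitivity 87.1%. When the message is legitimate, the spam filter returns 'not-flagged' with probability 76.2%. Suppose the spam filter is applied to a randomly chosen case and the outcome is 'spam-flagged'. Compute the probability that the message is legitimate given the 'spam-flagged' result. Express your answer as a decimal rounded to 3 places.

P(¬H | E) ≈ 0.665

Let H be the event that the message is spam. P(H) = 0.121, so P(¬H) = 0.879. With E the 'spam-flagged' result, P(E|H) = 0.871 and P(E|¬H) = 0.238.
P(E) = 0.871·0.121 + 0.238·0.879 = 0.10539 + 0.20920 = 0.31459.
By Bayes' theorem, P(H|E) = 0.10539 / 0.31459 = 0.335. Hence P(¬H|E) = 1 − 0.335 = 0.665.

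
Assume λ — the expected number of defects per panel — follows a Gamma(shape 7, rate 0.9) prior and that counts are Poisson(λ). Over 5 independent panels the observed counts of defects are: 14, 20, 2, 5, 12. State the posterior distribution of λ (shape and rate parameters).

The Poisson likelihood adds the total count to the shape and the number of exposure periods to the rate. Here ∑xᵢ = 53 and n = 5, so shape 7→60 and rate 0.9→5.9.

Posterior: Gamma(shape=60, rate=5.9)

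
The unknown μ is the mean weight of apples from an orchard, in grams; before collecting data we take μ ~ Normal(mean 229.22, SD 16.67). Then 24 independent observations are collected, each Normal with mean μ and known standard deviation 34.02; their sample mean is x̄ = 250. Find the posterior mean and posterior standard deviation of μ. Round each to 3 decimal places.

With known σ, the Normal prior is conjugate. Weight on the data is w = (n/σ²)/(n/σ² + 1/τ₀²) = 0.0207368/(0.0207368+0.00359856) = 0.85213.
Posterior mean = w·x̄ + (1−w)·μ₀ = 0.85213·250 + 0.14787·229.22 = 246.927. Posterior variance = 1/(0.0207368+0.00359856) = 41.0924, so SD = 6.410.

Posterior mean ≈ 246.927; posterior SD ≈ 6.410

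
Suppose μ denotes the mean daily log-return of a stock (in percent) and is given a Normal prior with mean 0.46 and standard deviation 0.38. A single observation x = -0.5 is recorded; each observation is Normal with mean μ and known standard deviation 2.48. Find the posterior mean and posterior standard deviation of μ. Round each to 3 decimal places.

Prior precision 1/τ₀² = 1/0.38² = 6.92521; data precision n/σ² = 1/2.48² = 0.162591.
Posterior precision = 6.92521 + 0.162591 = 7.08780, giving posterior SD = 1/√7.08780 = 0.376.
Posterior mean = (6.92521·0.46 + 0.162591·-0.5) / 7.08780 = 0.438.

Posterior mean ≈ 0.438; posterior SD ≈ 0.376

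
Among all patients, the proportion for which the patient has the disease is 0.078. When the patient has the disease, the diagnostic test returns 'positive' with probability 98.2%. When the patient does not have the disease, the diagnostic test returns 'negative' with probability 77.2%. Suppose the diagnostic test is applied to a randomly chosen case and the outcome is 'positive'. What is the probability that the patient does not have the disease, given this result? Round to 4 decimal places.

Write H for 'the patient has the disease'. Prior odds H:¬H = 0.078/0.922 = 0.084599. For the 'positive' outcome, the likelihood ratio is 0.982/0.228 = 4.3070.
Posterior odds = 0.084599 × 4.3070 = 0.36437, so P(H|E) = 0.36437/(1+0.36437) = 0.2671. Then P(¬H|E) = 1 − 0.2671 = 0.7329.

P(¬H | E) ≈ 0.7329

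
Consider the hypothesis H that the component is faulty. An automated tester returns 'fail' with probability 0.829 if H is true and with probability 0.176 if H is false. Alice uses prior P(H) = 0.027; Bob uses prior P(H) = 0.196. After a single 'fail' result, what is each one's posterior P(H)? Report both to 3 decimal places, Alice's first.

P('+'|H) = 0.829, P('+'|¬H) = 0.176.
Alice: numerator 0.829·0.027 = 0.022383; evidence = 0.022383+0.176·0.973 = 0.19363; posterior = 0.116.
Bob: numerator 0.829·0.196 = 0.16248; evidence = 0.16248+0.176·0.804 = 0.30399; posterior = 0.535.

Alice: 0.116; Bob: 0.535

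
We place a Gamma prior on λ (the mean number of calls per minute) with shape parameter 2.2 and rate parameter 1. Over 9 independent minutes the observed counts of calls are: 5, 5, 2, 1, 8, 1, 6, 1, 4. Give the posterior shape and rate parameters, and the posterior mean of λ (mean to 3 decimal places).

The Poisson likelihood adds the total count to the shape and the number of exposure periods to the rate. Here ∑xᵢ = 33 and n = 9, so shape 2.2→35.2 and rate 1→10.
Posterior mean = shape/rate = 35.2/10 = 3.520.

Posterior: Gamma(shape=35.2, rate=10); mean ≈ 3.520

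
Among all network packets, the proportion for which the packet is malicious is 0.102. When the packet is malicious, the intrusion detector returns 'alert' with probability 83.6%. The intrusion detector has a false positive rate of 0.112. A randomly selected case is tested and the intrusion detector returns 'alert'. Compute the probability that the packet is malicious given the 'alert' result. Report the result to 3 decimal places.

P(H | E) ≈ 0.459

Write H for 'the packet is malicious'. Prior odds H:¬H = 0.102/0.898 = 0.11359. For the 'alert' outcome, the likelihood ratio is 0.836/0.112 = 7.4643.
Posterior odds = 0.11359 × 7.4643 = 0.84784, so P(H|E) = 0.84784/(1+0.84784) = 0.459.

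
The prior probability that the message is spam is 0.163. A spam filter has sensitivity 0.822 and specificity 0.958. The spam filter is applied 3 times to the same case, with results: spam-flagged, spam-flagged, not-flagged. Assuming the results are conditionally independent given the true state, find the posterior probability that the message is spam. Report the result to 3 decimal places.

Posterior P(H) ≈ 0.933

Let H be the event that the message is spam; start with P(H) = 0.163. P('spam-flagged'|H) = 0.822, P('spam-flagged'|¬H) = 0.042.
Update on result 1 ('spam-flagged'): P(H) ← 0.822·0.1630 / (0.822·0.1630 + 0.042·0.8370) = 0.13399/0.16914 = 0.7922.
Update on result 2 ('spam-flagged'): P(H) ← 0.822·0.7922 / (0.822·0.7922 + 0.042·0.2078) = 0.65116/0.65989 = 0.9868.
Update on result 3 ('not-flagged'): P(H) ← 0.178·0.9868 / (0.178·0.9868 + 0.958·0.0132) = 0.17565/0.18832 = 0.9327.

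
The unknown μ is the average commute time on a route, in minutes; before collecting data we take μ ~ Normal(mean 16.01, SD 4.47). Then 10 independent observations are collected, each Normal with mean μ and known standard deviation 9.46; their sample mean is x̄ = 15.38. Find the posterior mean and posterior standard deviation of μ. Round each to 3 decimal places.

With known σ, the Normal prior is conjugate. Weight on the data is w = (n/σ²)/(n/σ² + 1/τ₀²) = 0.111742/(0.111742+0.0500478) = 0.69066.
Posterior mean = w·x̄ + (1−w)·μ₀ = 0.69066·15.38 + 0.30934·16.01 = 15.575. Posterior variance = 1/(0.111742+0.0500478) = 6.18085, so SD = 2.486.

Posterior mean ≈ 15.575; posterior SD ≈ 2.486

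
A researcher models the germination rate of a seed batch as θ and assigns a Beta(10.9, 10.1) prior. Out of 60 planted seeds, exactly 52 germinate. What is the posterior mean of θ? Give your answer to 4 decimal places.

The binomial likelihood is conjugate to the Beta prior: with 52 successes and 8 failures, the posterior is Beta(10.9+52, 10.1+8) = Beta(62.9, 18.1).
Posterior mean = α/(α+β) = 62.9/81 = 0.7765.

Posterior mean ≈ 0.7765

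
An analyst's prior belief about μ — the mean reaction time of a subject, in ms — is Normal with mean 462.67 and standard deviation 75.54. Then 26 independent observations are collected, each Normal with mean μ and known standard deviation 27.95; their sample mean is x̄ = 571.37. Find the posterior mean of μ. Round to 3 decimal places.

Posterior mean ≈ 570.801

Prior precision 1/τ₀² = 1/75.54² = 0.00017525; data precision n/σ² = 26/27.95² = 0.0332820.
Posterior precision = 0.00017525 + 0.0332820 = 0.0334573.
Posterior mean = (0.00017525·462.67 + 0.0332820·571.37) / 0.0334573 = 570.801.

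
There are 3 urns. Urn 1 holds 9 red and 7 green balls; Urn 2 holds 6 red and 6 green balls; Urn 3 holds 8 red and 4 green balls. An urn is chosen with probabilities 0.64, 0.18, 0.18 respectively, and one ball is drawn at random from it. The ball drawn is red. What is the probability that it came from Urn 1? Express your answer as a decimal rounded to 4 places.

Tabulate prior·likelihood by source: [1] prior 0.64, lik 0.5625, product 0.3600; [2] prior 0.18, lik 0.5, product 0.09000; [3] prior 0.18, lik 0.6667, product 0.1200.
Normalizing constant = 0.57000; the posterior for Urn 1 is its product over the sum, 0.3600/0.57000 = 0.6316.

Posterior probability ≈ 0.6316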